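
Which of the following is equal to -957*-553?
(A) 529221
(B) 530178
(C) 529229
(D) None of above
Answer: A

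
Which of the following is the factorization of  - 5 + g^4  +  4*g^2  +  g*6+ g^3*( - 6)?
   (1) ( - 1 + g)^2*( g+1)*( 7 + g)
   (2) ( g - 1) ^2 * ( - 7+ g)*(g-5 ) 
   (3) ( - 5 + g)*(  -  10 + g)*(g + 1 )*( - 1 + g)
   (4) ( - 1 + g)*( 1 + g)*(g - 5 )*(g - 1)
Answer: 4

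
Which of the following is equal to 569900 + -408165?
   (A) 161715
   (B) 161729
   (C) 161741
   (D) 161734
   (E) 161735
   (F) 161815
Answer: E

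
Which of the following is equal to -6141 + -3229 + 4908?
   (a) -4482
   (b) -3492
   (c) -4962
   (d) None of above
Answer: d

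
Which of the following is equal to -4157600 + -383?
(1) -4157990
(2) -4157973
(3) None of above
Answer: 3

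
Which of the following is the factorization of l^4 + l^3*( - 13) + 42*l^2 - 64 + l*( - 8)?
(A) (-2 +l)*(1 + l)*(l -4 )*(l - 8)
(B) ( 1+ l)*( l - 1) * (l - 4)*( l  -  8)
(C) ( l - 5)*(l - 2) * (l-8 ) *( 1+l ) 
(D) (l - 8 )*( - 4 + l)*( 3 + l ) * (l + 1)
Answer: A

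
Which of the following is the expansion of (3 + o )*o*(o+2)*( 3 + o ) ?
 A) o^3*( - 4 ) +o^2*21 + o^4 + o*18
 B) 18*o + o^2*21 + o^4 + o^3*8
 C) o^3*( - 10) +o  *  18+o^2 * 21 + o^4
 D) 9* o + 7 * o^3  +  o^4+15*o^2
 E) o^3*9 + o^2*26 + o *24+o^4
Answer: B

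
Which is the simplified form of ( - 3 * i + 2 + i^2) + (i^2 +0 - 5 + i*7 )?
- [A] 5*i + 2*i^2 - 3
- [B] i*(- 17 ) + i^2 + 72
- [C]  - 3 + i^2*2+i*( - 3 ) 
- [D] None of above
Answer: D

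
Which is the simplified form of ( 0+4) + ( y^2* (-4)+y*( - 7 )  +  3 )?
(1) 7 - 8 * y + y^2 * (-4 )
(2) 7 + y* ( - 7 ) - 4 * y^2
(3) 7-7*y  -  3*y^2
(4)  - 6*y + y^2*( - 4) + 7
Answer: 2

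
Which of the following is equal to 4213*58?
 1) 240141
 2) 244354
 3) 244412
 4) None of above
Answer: 2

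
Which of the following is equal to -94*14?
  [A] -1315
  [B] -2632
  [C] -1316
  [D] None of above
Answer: C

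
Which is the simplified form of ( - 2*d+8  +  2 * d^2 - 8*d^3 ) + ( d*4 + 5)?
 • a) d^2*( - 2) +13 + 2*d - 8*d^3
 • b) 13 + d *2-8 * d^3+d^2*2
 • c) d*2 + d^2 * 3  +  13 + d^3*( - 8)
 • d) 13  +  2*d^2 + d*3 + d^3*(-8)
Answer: b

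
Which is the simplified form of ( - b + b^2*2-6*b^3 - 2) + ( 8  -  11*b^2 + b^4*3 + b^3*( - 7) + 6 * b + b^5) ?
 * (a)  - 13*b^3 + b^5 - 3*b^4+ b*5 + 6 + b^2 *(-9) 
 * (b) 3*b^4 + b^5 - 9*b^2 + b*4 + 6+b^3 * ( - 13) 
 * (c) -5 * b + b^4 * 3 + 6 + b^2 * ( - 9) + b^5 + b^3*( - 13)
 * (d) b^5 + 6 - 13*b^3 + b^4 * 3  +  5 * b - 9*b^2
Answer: d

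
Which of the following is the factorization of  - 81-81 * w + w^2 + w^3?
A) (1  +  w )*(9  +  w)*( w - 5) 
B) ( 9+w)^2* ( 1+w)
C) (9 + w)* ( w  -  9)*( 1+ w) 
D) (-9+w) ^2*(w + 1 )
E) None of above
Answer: C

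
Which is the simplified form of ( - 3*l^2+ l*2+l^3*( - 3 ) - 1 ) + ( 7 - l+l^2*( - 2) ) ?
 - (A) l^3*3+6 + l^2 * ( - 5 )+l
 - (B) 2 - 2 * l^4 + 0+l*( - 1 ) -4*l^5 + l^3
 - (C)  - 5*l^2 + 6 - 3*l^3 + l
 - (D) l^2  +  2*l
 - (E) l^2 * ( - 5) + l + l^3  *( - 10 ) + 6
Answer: C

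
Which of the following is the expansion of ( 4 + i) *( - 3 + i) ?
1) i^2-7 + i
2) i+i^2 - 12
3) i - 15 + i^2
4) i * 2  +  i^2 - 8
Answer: 2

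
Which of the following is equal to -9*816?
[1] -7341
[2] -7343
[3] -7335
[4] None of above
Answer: 4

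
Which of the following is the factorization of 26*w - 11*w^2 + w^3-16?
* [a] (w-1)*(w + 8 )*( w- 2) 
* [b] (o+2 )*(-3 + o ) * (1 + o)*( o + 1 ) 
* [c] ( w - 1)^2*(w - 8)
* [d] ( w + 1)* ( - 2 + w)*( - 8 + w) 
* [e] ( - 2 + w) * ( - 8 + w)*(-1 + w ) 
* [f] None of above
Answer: e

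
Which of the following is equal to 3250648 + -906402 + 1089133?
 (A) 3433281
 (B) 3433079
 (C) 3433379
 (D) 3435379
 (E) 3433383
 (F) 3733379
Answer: C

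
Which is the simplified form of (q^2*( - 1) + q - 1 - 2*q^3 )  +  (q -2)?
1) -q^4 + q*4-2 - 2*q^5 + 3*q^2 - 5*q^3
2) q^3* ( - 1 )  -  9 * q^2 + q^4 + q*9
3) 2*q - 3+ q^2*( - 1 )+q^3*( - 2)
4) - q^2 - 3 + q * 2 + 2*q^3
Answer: 3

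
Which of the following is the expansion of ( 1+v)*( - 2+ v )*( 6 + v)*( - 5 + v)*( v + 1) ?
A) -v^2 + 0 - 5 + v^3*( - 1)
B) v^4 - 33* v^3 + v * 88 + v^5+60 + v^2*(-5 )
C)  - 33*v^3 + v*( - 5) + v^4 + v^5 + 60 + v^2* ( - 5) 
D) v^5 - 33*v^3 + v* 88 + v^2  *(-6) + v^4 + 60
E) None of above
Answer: B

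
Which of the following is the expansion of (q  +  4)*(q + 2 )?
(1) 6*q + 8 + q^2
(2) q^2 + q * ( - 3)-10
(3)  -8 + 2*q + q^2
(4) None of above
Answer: 1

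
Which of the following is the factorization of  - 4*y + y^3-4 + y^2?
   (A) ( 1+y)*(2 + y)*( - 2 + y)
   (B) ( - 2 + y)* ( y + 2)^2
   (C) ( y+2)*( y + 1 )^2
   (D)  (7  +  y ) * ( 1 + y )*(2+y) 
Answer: A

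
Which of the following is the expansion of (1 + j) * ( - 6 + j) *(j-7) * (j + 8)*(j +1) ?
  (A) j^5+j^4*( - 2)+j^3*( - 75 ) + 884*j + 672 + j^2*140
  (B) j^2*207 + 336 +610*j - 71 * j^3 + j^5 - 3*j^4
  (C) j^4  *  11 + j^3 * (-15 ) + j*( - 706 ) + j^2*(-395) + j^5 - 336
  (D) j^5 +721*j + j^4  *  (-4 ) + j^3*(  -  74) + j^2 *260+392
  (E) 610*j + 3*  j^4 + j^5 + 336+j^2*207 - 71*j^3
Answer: B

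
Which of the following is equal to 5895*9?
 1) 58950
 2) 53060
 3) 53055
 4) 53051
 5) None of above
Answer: 3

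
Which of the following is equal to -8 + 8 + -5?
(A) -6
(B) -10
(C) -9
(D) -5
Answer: D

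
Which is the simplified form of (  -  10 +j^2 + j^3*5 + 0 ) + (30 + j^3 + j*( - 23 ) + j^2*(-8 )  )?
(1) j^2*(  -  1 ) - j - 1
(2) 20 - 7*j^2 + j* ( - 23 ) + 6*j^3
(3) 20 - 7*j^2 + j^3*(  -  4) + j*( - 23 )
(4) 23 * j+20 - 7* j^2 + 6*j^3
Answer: 2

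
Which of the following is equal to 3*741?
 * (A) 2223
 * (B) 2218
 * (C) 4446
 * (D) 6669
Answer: A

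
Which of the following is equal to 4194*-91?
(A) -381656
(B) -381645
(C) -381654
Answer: C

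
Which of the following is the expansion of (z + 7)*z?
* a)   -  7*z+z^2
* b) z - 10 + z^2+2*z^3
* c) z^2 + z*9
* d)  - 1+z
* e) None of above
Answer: e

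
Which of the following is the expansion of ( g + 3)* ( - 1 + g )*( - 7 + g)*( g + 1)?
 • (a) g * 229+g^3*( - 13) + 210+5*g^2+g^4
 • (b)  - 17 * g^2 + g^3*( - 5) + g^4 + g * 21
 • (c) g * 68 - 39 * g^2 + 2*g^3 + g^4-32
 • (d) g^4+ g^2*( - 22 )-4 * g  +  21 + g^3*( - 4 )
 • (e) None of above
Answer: e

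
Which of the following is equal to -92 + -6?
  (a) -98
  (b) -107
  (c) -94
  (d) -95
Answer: a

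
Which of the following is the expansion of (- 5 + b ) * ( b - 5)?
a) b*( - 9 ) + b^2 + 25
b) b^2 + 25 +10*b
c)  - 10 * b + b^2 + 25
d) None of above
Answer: c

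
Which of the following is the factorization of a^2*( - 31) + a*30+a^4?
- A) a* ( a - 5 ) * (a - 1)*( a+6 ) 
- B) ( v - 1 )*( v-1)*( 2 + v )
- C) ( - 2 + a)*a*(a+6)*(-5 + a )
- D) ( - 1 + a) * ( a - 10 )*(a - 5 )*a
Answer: A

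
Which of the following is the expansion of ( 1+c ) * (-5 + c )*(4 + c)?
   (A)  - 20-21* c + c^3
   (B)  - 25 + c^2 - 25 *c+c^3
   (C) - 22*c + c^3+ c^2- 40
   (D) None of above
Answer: A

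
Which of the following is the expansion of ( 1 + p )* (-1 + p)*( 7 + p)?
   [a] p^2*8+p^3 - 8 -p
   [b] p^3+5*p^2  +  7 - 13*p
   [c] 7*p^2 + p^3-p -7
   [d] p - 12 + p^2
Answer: c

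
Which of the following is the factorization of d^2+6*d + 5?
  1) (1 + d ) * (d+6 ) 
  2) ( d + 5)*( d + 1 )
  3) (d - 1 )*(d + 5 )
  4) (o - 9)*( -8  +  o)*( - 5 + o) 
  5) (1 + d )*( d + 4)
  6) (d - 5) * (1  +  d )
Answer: 2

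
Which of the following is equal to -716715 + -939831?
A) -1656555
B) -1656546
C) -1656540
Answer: B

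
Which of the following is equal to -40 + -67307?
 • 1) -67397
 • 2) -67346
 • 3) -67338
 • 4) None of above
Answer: 4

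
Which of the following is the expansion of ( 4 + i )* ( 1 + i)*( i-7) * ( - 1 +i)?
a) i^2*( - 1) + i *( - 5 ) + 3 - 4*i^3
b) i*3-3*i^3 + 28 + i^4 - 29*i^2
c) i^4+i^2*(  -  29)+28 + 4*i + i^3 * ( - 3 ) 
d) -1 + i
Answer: b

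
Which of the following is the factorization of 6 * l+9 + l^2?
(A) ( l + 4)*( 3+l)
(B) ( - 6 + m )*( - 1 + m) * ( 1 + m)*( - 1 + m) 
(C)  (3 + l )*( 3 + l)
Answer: C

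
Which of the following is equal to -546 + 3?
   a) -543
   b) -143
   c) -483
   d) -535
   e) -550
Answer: a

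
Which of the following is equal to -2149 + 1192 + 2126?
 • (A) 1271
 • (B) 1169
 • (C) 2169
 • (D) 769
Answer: B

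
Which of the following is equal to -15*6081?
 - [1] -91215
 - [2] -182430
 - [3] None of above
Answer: 1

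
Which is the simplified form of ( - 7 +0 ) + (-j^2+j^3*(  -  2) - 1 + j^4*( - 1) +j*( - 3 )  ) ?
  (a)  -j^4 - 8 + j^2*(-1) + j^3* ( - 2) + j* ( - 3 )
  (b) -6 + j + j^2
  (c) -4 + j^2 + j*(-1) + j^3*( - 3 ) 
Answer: a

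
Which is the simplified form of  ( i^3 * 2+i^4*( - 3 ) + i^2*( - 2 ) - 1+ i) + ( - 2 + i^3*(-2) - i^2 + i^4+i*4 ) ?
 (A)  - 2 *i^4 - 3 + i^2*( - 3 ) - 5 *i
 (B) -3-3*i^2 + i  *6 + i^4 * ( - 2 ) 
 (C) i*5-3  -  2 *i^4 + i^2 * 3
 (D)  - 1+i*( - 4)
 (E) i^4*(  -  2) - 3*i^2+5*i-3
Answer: E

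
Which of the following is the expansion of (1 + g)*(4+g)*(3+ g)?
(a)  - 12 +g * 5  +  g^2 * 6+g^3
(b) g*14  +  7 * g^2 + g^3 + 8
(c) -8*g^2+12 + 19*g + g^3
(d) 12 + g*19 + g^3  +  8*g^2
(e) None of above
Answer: d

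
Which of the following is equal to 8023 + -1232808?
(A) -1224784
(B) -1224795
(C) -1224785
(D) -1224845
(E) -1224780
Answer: C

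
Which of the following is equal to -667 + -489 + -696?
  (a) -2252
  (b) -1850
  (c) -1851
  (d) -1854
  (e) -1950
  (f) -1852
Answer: f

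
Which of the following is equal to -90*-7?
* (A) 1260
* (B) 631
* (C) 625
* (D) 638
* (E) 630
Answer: E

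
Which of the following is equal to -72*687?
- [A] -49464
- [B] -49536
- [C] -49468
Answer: A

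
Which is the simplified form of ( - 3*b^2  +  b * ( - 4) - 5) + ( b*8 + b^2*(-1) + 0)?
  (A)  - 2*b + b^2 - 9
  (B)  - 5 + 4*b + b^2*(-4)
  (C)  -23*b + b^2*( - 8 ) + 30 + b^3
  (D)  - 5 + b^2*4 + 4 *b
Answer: B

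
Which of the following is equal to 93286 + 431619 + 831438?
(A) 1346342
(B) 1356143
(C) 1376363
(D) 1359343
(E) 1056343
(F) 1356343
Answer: F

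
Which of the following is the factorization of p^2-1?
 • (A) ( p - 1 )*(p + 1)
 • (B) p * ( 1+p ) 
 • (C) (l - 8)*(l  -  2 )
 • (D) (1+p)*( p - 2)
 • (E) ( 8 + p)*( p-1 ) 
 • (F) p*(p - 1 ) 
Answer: A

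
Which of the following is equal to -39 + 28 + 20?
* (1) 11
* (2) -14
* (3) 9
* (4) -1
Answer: 3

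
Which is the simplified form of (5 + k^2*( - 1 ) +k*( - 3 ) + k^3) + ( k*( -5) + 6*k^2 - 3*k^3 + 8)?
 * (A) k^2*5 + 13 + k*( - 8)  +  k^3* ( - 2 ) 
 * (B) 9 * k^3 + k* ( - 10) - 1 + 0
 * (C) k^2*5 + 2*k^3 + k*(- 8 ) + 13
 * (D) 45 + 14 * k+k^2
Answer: A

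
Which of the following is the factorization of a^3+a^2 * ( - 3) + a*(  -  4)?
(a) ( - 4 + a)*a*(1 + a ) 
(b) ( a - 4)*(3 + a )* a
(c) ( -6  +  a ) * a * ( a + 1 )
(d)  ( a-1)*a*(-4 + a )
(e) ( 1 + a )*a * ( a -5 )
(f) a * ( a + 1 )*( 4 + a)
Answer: a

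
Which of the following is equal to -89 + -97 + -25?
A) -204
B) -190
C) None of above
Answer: C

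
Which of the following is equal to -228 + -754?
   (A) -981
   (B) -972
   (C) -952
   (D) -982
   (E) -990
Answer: D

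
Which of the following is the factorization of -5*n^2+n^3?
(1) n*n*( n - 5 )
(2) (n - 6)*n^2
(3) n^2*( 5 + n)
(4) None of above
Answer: 1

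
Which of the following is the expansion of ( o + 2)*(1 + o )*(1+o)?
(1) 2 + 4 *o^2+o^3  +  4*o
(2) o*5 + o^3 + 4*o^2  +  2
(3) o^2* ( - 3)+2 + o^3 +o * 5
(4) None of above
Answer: 2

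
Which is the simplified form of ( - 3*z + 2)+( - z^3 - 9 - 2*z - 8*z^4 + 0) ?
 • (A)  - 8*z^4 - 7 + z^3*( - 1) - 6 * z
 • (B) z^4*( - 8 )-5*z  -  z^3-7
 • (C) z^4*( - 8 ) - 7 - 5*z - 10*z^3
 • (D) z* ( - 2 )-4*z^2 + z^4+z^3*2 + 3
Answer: B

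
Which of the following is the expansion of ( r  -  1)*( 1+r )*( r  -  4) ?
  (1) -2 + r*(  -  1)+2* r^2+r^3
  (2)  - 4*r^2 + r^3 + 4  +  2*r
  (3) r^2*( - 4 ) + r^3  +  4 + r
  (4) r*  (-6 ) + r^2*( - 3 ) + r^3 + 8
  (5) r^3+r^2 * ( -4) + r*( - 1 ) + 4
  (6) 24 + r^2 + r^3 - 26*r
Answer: 5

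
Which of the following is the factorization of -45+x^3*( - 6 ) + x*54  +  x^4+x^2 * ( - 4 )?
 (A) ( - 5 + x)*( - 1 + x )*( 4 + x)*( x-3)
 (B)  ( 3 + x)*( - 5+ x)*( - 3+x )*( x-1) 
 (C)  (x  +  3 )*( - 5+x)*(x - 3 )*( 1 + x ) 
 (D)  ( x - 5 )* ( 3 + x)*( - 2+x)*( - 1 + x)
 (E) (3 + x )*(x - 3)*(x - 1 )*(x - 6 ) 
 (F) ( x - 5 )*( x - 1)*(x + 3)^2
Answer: B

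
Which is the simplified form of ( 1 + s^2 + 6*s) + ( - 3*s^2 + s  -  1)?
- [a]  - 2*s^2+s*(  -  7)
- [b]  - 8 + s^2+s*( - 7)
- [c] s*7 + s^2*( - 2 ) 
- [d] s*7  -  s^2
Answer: c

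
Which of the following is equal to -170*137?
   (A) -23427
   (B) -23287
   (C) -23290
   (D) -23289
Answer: C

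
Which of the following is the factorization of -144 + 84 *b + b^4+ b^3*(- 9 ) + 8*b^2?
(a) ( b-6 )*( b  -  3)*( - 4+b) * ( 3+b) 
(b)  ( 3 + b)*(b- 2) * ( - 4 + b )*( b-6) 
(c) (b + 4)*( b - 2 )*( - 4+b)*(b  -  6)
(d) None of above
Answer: b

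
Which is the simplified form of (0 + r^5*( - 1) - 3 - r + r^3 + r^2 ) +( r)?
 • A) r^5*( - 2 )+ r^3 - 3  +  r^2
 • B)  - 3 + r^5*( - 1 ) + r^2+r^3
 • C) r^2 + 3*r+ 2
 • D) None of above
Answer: B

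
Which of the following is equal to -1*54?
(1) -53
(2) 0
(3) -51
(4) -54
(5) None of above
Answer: 4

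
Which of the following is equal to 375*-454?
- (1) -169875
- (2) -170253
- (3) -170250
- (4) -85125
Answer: 3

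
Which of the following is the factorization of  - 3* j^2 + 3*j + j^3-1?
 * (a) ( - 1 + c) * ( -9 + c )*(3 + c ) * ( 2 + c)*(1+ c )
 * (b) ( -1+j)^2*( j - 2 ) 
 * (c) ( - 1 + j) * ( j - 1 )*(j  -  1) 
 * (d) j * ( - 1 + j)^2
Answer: c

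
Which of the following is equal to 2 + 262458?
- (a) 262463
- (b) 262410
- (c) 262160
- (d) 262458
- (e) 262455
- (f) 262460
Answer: f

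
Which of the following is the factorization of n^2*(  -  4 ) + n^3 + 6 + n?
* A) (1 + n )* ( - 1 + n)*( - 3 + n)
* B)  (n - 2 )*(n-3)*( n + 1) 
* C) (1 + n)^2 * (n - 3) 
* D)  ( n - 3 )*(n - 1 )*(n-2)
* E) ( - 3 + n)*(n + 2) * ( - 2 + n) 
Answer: B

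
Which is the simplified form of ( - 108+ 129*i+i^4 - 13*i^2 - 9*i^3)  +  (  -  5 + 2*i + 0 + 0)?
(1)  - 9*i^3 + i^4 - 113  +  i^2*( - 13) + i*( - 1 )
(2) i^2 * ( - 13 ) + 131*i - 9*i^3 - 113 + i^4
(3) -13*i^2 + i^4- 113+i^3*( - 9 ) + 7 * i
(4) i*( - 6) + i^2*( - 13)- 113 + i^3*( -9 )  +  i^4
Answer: 2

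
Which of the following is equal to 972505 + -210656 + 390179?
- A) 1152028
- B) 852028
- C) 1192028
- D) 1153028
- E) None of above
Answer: A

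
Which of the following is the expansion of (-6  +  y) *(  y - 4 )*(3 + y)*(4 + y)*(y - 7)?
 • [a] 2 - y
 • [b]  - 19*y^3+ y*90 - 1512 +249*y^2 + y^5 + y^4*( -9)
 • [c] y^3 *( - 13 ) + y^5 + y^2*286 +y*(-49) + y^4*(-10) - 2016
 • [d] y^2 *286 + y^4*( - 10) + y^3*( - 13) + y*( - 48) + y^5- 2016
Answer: d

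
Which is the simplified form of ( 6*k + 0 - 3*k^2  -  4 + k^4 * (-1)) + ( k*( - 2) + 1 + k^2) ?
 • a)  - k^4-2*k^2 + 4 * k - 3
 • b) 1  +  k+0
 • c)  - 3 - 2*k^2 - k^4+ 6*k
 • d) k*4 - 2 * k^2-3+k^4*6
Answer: a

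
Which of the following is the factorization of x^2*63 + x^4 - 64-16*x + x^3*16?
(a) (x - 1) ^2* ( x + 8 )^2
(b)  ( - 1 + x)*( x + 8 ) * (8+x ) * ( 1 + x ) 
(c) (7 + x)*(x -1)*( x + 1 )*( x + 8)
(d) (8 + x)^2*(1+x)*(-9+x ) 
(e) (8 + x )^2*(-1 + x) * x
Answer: b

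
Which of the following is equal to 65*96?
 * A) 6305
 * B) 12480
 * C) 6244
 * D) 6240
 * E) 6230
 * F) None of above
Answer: D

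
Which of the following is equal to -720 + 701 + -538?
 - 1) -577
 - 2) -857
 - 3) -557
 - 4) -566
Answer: 3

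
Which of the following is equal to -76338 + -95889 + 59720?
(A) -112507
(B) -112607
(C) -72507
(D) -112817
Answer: A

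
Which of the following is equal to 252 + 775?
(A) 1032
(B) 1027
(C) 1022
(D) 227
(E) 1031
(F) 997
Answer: B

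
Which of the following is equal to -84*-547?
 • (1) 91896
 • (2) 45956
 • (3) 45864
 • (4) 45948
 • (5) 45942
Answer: 4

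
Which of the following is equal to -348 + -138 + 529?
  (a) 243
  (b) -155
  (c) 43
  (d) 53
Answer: c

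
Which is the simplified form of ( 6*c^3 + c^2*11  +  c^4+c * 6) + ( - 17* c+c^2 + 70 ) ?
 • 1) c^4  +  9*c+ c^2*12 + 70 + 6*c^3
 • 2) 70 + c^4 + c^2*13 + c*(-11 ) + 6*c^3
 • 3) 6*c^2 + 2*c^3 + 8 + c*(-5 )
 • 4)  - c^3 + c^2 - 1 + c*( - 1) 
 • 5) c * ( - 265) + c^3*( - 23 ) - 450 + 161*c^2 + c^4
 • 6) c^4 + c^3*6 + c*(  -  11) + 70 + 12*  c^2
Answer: 6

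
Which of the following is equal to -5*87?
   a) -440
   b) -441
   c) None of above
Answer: c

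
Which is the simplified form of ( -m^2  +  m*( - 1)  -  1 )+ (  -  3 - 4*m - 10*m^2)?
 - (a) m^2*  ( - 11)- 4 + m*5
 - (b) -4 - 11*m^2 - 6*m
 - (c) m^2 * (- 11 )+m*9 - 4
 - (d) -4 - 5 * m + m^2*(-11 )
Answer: d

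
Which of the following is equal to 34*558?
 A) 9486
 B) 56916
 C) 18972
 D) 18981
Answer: C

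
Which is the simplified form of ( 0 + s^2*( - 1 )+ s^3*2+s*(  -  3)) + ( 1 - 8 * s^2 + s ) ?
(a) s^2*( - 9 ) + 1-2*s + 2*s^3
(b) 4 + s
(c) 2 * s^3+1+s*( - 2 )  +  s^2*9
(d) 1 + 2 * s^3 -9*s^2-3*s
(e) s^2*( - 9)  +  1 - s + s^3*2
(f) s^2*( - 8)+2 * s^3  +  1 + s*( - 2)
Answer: a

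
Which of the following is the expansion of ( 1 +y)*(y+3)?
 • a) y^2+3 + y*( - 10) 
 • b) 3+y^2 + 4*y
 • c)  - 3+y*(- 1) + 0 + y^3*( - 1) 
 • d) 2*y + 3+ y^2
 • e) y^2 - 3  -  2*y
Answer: b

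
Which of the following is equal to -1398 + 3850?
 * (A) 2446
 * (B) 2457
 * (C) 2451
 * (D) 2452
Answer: D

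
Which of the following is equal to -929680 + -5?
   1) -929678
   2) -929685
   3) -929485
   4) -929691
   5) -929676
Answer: 2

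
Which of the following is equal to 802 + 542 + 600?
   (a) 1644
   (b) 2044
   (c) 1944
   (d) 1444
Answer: c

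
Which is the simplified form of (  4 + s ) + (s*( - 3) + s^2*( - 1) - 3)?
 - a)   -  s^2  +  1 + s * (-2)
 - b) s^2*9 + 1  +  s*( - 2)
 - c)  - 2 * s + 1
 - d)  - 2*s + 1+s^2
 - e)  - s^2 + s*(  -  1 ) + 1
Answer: a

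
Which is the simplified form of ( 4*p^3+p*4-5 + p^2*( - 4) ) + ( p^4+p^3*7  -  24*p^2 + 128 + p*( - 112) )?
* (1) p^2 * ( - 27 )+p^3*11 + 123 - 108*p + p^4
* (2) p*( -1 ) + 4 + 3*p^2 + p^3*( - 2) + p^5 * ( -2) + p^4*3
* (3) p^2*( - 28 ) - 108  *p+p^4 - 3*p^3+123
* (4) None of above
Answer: 4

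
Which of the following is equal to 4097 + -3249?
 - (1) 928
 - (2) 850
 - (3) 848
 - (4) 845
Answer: 3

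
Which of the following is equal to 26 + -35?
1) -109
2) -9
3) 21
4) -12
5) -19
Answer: 2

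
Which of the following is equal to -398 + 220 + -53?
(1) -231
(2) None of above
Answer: 1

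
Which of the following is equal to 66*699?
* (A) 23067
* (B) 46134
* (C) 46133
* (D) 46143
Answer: B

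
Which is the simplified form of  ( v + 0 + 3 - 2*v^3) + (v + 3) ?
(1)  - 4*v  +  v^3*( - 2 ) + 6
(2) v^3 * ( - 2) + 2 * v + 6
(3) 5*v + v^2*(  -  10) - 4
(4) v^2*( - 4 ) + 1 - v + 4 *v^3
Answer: 2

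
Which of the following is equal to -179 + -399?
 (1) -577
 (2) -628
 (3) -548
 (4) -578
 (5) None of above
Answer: 4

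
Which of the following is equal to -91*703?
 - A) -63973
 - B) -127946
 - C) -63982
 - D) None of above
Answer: A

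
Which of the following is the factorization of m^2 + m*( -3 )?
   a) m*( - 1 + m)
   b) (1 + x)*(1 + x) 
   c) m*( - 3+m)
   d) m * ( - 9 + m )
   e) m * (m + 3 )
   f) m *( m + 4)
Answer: c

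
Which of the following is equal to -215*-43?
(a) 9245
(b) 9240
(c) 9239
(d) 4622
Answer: a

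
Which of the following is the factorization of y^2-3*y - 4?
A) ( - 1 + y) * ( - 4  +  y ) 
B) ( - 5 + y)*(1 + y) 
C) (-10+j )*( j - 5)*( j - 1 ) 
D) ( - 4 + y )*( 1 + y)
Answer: D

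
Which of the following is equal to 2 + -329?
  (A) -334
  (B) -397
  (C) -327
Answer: C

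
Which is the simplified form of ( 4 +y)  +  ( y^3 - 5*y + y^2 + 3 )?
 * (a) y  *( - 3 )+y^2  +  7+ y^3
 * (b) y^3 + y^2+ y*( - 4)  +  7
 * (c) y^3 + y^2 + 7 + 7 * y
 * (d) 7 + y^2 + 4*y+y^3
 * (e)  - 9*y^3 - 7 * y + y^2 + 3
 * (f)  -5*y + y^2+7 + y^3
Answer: b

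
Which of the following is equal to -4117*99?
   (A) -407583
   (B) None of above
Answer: A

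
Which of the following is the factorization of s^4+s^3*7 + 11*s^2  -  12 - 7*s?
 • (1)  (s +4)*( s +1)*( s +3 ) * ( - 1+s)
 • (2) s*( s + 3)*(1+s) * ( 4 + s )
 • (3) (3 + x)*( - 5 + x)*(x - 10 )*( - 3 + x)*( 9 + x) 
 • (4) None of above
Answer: 1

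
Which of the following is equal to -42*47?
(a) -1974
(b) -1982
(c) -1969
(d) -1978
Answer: a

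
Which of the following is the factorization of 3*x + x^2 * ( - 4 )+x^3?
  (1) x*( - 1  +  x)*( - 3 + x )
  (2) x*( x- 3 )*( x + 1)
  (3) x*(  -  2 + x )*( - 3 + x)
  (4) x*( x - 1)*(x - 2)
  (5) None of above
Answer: 1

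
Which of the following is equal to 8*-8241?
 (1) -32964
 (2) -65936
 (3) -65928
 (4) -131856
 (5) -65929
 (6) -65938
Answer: 3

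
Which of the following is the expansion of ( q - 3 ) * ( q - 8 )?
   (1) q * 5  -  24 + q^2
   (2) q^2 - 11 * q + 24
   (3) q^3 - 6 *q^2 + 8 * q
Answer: 2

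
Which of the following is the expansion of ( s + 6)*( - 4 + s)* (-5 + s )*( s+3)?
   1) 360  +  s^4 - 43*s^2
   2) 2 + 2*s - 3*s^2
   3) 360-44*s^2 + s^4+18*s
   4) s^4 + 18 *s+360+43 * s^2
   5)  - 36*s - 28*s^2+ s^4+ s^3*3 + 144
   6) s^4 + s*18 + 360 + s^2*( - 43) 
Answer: 6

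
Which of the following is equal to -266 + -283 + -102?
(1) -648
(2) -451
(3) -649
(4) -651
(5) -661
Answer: 4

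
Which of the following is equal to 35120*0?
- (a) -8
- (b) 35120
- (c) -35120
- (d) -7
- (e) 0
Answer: e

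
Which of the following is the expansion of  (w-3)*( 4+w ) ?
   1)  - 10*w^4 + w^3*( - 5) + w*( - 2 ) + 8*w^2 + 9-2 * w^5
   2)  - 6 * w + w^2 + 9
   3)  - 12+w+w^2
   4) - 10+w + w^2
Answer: 3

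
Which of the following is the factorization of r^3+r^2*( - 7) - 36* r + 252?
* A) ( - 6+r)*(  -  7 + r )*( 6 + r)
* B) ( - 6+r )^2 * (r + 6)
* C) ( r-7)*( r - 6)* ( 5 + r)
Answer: A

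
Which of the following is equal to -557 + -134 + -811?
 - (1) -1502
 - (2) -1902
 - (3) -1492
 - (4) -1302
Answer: 1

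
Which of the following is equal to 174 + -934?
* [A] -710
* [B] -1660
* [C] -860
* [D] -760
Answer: D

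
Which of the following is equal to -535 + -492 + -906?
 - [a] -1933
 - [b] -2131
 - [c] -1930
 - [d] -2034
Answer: a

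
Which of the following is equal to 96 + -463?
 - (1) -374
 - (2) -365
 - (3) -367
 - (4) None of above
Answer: 3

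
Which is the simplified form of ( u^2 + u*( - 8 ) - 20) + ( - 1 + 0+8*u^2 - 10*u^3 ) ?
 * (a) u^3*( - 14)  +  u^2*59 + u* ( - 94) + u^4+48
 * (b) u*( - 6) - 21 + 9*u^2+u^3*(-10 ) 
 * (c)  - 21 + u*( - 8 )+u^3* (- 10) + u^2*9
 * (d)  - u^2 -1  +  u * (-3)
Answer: c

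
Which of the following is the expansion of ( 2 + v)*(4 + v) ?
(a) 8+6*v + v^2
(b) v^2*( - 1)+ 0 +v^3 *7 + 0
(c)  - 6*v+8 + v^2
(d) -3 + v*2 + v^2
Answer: a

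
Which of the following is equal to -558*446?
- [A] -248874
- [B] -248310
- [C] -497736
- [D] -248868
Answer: D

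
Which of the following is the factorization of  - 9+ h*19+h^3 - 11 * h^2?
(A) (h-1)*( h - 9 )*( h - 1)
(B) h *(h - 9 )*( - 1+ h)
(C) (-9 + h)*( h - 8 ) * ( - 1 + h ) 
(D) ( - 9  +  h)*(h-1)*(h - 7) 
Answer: A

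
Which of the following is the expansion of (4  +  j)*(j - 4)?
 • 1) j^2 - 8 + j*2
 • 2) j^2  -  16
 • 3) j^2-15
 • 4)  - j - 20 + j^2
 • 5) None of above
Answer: 2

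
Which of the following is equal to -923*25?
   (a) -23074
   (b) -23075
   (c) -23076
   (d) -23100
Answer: b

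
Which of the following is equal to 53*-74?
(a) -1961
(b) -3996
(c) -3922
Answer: c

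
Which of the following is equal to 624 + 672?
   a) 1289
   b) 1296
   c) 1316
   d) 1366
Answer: b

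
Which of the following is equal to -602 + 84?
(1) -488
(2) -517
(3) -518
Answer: 3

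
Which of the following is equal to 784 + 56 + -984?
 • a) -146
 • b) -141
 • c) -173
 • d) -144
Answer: d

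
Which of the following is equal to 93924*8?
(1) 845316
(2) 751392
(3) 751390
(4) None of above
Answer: 2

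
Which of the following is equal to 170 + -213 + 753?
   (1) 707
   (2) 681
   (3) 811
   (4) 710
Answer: 4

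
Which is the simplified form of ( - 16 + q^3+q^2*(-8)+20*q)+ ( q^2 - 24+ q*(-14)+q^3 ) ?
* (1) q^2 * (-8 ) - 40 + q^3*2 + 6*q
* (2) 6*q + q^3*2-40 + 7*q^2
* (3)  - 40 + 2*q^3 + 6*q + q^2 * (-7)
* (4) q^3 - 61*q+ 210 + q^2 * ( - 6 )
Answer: 3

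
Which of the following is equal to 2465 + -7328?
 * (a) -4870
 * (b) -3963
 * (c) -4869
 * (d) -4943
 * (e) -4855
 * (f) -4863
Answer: f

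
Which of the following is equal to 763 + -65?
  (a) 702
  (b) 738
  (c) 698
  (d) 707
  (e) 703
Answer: c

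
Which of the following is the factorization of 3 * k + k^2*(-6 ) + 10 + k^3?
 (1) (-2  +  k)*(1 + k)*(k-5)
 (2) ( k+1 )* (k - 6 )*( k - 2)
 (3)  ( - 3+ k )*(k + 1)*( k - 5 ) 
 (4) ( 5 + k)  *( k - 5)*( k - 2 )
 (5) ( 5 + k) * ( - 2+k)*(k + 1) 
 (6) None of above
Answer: 1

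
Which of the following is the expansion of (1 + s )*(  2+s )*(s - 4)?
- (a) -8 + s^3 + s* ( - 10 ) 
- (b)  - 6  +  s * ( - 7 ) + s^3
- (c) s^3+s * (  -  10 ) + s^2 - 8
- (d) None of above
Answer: d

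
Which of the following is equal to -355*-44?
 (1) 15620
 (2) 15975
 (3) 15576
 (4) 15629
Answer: 1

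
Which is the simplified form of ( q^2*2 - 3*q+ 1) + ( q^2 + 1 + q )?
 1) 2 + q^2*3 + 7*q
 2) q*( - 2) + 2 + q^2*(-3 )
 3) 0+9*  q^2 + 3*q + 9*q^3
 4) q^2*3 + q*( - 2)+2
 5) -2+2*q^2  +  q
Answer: 4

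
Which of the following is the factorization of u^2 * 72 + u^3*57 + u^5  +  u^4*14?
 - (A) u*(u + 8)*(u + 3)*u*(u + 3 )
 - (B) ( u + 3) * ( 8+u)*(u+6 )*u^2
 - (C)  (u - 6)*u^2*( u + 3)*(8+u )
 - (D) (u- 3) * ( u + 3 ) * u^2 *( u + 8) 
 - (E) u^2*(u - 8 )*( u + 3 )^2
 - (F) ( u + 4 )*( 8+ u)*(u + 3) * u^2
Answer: A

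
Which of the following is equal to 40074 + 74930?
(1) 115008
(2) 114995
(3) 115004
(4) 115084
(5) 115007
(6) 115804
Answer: 3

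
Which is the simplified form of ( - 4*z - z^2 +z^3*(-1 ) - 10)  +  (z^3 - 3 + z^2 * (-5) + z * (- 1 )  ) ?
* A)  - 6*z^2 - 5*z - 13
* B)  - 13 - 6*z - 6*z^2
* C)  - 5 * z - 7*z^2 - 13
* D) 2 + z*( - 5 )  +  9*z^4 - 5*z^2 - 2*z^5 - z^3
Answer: A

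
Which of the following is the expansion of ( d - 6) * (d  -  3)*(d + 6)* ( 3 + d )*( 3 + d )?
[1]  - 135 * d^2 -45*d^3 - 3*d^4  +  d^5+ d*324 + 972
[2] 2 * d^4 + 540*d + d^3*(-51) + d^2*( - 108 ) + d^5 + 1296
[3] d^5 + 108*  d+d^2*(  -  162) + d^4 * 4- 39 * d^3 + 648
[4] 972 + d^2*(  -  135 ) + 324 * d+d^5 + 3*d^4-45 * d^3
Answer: 4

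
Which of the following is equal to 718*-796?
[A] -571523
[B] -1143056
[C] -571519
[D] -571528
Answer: D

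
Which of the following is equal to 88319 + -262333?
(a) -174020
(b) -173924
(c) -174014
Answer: c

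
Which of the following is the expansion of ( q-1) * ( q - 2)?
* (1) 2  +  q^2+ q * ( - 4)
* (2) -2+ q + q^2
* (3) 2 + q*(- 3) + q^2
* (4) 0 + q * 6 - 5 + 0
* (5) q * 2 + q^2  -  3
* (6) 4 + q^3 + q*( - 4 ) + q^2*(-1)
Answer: 3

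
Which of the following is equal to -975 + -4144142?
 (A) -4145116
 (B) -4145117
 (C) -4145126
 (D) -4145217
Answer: B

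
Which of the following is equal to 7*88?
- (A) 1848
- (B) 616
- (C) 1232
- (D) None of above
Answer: B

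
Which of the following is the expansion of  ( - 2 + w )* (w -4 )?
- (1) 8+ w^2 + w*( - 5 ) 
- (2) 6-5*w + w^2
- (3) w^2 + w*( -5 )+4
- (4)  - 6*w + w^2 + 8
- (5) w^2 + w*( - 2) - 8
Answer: 4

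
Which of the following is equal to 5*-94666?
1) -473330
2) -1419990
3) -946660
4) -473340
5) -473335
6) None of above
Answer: 1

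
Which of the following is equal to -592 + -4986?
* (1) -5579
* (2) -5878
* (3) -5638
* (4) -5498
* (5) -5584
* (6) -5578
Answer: 6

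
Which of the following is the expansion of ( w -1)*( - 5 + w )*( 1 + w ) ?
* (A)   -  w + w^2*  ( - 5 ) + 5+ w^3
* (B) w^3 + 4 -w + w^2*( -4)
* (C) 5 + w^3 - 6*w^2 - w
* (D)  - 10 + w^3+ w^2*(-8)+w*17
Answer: A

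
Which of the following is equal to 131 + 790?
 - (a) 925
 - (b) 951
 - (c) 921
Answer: c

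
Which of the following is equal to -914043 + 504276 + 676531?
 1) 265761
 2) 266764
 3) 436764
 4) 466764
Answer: 2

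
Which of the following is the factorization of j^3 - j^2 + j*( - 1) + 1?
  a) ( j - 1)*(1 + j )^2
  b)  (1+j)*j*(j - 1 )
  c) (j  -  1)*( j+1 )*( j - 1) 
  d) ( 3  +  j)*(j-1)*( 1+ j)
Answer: c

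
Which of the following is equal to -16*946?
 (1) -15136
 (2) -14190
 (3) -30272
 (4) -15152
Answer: 1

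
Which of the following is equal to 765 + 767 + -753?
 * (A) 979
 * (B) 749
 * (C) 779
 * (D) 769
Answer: C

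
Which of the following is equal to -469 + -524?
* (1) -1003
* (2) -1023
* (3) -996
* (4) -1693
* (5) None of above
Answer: 5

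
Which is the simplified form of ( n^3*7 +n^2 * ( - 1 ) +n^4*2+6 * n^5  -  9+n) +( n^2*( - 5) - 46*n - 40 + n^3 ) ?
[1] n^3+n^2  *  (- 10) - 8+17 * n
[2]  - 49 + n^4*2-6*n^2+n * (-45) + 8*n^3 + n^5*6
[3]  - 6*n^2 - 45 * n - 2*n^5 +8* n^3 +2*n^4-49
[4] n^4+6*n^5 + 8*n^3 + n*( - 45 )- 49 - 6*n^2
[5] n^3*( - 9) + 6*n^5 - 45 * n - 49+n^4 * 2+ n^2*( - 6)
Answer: 2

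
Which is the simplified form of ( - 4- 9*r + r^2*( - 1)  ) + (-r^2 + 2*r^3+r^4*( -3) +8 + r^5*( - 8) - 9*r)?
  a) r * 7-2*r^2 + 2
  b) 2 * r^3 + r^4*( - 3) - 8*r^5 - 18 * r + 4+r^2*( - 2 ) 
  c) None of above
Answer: b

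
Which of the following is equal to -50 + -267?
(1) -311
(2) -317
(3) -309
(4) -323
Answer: 2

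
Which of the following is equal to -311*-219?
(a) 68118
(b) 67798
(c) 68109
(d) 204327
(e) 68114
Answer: c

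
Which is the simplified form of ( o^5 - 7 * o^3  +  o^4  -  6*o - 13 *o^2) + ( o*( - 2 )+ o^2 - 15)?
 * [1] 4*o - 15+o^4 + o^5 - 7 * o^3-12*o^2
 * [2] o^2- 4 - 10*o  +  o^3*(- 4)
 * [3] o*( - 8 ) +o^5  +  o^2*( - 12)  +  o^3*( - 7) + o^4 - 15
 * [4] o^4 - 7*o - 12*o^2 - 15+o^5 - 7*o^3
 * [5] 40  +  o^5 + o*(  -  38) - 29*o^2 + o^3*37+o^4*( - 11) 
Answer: 3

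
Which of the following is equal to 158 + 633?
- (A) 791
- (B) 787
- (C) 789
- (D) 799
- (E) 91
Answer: A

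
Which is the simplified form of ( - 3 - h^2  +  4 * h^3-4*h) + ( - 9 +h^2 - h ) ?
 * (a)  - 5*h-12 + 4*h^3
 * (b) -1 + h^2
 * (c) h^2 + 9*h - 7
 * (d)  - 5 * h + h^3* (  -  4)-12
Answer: a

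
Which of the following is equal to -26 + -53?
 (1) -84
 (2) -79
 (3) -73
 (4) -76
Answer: 2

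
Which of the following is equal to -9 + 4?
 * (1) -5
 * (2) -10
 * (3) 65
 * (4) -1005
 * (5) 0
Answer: 1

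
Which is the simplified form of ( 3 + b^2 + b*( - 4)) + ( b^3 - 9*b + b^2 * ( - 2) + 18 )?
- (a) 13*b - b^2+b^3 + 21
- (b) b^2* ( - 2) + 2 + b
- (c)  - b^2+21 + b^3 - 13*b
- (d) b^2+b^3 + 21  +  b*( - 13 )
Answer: c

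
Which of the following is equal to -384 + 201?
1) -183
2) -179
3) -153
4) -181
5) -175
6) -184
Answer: 1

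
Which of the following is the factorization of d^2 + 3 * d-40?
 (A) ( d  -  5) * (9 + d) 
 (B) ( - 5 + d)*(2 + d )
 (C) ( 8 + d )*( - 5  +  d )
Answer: C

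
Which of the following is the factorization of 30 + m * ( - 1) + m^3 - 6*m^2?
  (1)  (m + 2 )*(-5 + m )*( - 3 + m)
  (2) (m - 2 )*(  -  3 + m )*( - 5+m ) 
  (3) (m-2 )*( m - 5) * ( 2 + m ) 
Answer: 1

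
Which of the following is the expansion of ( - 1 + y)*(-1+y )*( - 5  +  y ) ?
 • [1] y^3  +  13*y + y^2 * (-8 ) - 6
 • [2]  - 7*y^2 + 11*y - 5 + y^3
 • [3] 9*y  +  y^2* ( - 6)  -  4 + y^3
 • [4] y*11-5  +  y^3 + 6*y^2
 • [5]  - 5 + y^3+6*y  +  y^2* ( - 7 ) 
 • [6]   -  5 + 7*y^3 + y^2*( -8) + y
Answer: 2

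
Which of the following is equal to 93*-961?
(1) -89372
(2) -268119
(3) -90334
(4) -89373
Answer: 4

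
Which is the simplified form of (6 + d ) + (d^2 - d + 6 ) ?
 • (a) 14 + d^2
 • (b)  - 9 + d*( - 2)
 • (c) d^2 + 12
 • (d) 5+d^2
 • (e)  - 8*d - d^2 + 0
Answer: c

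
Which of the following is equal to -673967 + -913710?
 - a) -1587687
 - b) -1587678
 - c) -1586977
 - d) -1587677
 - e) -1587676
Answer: d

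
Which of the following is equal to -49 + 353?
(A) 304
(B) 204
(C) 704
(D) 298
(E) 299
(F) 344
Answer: A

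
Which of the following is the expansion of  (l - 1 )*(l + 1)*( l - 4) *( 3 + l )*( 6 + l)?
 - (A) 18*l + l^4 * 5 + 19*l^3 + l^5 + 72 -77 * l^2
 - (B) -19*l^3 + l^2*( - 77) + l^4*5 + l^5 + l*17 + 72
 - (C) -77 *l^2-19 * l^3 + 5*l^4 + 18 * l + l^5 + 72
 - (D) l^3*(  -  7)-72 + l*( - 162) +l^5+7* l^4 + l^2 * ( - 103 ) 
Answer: C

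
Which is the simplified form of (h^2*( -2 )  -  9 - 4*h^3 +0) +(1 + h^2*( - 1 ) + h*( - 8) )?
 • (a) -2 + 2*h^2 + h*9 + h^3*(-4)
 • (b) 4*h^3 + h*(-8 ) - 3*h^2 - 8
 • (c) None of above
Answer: c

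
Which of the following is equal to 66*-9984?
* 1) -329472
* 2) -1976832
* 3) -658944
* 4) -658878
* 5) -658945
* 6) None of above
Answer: 3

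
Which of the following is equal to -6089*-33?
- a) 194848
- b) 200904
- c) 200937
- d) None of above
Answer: c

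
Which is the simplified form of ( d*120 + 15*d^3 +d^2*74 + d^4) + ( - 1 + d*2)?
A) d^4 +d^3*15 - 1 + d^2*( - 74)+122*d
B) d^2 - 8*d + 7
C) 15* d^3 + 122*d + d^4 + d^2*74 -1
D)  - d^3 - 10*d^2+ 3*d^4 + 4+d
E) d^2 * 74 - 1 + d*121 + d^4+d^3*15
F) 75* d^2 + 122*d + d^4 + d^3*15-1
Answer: C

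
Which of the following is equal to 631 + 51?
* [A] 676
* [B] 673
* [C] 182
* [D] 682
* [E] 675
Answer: D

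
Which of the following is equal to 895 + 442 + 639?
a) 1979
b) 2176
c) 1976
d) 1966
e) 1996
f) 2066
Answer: c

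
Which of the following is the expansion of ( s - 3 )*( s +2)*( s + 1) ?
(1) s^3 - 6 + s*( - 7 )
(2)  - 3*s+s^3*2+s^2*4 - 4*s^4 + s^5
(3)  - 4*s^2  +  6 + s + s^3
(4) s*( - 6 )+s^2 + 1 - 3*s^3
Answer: 1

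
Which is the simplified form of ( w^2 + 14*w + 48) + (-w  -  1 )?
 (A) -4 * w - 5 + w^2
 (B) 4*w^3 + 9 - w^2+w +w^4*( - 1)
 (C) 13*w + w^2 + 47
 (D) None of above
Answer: C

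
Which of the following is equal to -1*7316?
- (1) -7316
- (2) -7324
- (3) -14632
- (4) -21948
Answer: 1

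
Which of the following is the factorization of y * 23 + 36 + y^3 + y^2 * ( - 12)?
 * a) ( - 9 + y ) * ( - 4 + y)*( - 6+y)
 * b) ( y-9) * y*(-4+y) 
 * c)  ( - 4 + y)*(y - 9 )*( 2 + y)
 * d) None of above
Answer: d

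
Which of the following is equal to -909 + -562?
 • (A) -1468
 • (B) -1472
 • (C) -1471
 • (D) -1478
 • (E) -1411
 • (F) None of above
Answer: C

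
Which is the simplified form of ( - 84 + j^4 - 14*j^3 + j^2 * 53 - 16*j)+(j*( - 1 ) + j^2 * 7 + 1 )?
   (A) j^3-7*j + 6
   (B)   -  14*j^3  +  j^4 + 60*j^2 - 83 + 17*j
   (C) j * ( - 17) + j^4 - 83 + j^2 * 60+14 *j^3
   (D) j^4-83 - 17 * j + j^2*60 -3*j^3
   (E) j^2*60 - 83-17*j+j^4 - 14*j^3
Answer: E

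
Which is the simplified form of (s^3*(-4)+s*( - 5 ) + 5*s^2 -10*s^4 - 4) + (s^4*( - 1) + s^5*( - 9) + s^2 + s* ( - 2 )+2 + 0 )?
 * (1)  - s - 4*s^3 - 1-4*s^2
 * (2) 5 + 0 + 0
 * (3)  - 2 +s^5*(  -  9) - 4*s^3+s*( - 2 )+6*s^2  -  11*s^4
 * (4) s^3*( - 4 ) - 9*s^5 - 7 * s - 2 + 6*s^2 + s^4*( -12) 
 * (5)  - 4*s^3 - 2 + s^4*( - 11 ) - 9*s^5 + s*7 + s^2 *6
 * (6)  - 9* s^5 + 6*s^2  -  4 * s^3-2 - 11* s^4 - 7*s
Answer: 6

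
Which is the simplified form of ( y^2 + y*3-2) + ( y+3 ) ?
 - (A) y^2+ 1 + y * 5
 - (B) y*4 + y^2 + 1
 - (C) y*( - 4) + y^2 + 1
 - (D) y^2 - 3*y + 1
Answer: B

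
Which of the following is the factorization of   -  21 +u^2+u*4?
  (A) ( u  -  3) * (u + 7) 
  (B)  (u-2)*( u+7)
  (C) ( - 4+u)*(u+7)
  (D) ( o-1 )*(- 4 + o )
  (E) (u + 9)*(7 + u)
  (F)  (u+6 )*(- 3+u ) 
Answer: A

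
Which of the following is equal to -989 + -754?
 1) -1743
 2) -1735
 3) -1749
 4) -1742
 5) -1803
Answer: 1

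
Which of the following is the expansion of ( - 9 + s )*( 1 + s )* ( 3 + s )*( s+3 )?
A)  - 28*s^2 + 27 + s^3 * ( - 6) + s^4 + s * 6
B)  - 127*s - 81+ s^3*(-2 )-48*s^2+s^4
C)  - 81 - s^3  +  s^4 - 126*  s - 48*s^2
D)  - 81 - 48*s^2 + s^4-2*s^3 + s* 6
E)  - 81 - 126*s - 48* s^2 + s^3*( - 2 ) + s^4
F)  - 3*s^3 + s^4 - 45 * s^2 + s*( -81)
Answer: E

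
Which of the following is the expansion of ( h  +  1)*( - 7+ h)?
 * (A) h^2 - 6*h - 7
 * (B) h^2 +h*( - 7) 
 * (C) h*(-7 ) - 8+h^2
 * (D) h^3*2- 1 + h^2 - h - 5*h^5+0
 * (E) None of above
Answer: A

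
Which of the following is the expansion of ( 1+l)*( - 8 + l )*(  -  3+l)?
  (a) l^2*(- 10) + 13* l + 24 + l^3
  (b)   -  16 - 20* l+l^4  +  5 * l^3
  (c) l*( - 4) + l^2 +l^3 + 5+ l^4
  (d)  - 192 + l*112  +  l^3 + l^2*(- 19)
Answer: a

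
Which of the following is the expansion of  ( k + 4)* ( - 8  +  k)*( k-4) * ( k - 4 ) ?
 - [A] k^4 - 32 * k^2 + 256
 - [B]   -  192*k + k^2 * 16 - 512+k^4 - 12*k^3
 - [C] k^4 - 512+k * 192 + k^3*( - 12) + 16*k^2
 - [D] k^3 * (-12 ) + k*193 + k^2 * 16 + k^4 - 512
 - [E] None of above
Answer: C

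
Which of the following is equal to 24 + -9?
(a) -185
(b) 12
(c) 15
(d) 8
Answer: c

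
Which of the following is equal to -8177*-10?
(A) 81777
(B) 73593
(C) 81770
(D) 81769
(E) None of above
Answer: C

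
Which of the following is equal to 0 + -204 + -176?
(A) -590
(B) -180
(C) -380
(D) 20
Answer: C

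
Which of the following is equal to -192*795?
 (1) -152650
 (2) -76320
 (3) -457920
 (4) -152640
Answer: 4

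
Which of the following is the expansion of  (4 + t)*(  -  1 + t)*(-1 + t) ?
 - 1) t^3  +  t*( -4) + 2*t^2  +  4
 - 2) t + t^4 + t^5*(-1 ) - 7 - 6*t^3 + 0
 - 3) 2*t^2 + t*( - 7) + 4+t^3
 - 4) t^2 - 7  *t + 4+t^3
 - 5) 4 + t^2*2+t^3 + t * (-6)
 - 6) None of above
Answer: 3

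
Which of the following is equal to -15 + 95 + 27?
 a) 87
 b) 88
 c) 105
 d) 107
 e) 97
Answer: d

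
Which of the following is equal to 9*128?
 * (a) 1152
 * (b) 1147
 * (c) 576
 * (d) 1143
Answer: a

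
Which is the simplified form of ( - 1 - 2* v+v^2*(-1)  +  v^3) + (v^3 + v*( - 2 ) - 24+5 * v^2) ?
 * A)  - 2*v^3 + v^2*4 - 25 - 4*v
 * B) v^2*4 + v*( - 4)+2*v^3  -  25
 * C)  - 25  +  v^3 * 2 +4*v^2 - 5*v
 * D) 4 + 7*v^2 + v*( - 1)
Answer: B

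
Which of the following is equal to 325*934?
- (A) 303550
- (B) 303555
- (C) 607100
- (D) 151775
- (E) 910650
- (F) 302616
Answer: A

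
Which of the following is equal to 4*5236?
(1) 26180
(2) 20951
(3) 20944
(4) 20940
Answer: 3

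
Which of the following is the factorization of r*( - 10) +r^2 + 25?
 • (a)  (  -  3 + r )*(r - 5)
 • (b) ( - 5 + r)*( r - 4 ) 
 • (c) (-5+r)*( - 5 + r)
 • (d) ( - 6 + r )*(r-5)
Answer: c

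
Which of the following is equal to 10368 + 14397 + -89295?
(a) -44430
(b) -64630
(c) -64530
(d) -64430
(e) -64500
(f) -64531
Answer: c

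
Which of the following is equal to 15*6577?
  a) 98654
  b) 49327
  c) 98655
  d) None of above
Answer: c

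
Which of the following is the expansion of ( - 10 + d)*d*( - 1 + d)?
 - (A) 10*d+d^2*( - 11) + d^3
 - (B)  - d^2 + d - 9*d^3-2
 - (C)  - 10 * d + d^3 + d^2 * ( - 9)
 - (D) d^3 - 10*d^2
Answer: A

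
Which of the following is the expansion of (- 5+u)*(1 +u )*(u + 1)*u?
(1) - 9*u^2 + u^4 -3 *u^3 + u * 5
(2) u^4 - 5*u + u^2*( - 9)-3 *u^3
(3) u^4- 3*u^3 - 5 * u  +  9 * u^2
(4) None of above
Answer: 2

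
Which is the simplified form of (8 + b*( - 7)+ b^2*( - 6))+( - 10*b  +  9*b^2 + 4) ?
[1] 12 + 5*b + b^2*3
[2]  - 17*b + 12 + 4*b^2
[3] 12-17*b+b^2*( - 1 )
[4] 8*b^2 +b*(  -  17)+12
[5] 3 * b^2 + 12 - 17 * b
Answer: 5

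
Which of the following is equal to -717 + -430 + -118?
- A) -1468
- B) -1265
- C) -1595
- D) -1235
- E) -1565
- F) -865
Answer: B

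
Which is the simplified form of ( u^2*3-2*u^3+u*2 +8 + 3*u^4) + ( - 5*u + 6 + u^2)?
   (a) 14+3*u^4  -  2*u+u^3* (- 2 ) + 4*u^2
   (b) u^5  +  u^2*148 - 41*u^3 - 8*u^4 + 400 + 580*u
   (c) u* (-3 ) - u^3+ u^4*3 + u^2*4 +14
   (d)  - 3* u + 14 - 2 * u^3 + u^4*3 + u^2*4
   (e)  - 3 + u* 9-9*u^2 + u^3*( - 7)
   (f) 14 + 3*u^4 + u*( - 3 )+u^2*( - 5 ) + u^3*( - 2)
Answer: d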